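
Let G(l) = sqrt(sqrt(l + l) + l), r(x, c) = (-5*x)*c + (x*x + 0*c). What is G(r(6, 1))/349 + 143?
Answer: 143 + sqrt(6 + 2*sqrt(3))/349 ≈ 143.01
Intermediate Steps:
r(x, c) = x**2 - 5*c*x (r(x, c) = -5*c*x + (x**2 + 0) = -5*c*x + x**2 = x**2 - 5*c*x)
G(l) = sqrt(l + sqrt(2)*sqrt(l)) (G(l) = sqrt(sqrt(2*l) + l) = sqrt(sqrt(2)*sqrt(l) + l) = sqrt(l + sqrt(2)*sqrt(l)))
G(r(6, 1))/349 + 143 = sqrt(6*(6 - 5*1) + sqrt(2)*sqrt(6*(6 - 5*1)))/349 + 143 = sqrt(6*(6 - 5) + sqrt(2)*sqrt(6*(6 - 5)))*(1/349) + 143 = sqrt(6*1 + sqrt(2)*sqrt(6*1))*(1/349) + 143 = sqrt(6 + sqrt(2)*sqrt(6))*(1/349) + 143 = sqrt(6 + 2*sqrt(3))*(1/349) + 143 = sqrt(6 + 2*sqrt(3))/349 + 143 = 143 + sqrt(6 + 2*sqrt(3))/349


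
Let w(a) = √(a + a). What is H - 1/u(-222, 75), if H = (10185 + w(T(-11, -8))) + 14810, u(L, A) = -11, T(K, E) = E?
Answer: 274946/11 + 4*I ≈ 24995.0 + 4.0*I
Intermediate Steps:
w(a) = √2*√a (w(a) = √(2*a) = √2*√a)
H = 24995 + 4*I (H = (10185 + √2*√(-8)) + 14810 = (10185 + √2*(2*I*√2)) + 14810 = (10185 + 4*I) + 14810 = 24995 + 4*I ≈ 24995.0 + 4.0*I)
H - 1/u(-222, 75) = (24995 + 4*I) - 1/(-11) = (24995 + 4*I) - 1*(-1/11) = (24995 + 4*I) + 1/11 = 274946/11 + 4*I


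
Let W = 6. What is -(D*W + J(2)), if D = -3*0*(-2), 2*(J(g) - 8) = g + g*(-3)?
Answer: -6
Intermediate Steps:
J(g) = 8 - g (J(g) = 8 + (g + g*(-3))/2 = 8 + (g - 3*g)/2 = 8 + (-2*g)/2 = 8 - g)
D = 0 (D = 0*(-2) = 0)
-(D*W + J(2)) = -(0*6 + (8 - 1*2)) = -(0 + (8 - 2)) = -(0 + 6) = -1*6 = -6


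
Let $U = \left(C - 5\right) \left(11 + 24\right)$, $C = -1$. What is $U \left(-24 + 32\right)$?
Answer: $-1680$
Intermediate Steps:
$U = -210$ ($U = \left(-1 - 5\right) \left(11 + 24\right) = \left(-6\right) 35 = -210$)
$U \left(-24 + 32\right) = - 210 \left(-24 + 32\right) = \left(-210\right) 8 = -1680$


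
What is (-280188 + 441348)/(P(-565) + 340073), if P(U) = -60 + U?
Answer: 20145/42431 ≈ 0.47477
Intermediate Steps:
(-280188 + 441348)/(P(-565) + 340073) = (-280188 + 441348)/((-60 - 565) + 340073) = 161160/(-625 + 340073) = 161160/339448 = 161160*(1/339448) = 20145/42431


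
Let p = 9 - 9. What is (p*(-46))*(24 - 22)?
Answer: 0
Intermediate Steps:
p = 0
(p*(-46))*(24 - 22) = (0*(-46))*(24 - 22) = 0*2 = 0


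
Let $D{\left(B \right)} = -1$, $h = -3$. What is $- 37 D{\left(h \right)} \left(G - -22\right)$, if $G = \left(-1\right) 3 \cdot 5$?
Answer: $259$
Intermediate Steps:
$G = -15$ ($G = \left(-3\right) 5 = -15$)
$- 37 D{\left(h \right)} \left(G - -22\right) = \left(-37\right) \left(-1\right) \left(-15 - -22\right) = 37 \left(-15 + 22\right) = 37 \cdot 7 = 259$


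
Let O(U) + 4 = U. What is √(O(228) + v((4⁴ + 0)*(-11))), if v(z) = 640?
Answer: 12*√6 ≈ 29.394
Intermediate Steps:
O(U) = -4 + U
√(O(228) + v((4⁴ + 0)*(-11))) = √((-4 + 228) + 640) = √(224 + 640) = √864 = 12*√6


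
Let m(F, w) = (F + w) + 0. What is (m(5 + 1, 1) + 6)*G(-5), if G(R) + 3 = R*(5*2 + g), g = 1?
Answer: -754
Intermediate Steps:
m(F, w) = F + w
G(R) = -3 + 11*R (G(R) = -3 + R*(5*2 + 1) = -3 + R*(10 + 1) = -3 + R*11 = -3 + 11*R)
(m(5 + 1, 1) + 6)*G(-5) = (((5 + 1) + 1) + 6)*(-3 + 11*(-5)) = ((6 + 1) + 6)*(-3 - 55) = (7 + 6)*(-58) = 13*(-58) = -754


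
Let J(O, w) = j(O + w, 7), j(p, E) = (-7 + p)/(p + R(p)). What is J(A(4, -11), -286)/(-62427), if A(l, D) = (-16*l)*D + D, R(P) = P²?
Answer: -50/1295797239 ≈ -3.8586e-8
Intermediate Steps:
A(l, D) = D - 16*D*l (A(l, D) = -16*D*l + D = D - 16*D*l)
j(p, E) = (-7 + p)/(p + p²)
J(O, w) = (-7 + O + w)/((O + w)*(1 + O + w)) (J(O, w) = (-7 + (O + w))/((O + w)*(1 + (O + w))) = (-7 + O + w)/((O + w)*(1 + O + w)))
J(A(4, -11), -286)/(-62427) = ((-7 - 11*(1 - 16*4) - 286)/(-11*(1 - 16*4) - 286 + (-11*(1 - 16*4) - 286)²))/(-62427) = ((-7 - 11*(1 - 64) - 286)/(-11*(1 - 64) - 286 + (-11*(1 - 64) - 286)²))*(-1/62427) = ((-7 - 11*(-63) - 286)/(-11*(-63) - 286 + (-11*(-63) - 286)²))*(-1/62427) = ((-7 + 693 - 286)/(693 - 286 + (693 - 286)²))*(-1/62427) = (400/(693 - 286 + 407²))*(-1/62427) = (400/(693 - 286 + 165649))*(-1/62427) = (400/166056)*(-1/62427) = ((1/166056)*400)*(-1/62427) = (50/20757)*(-1/62427) = -50/1295797239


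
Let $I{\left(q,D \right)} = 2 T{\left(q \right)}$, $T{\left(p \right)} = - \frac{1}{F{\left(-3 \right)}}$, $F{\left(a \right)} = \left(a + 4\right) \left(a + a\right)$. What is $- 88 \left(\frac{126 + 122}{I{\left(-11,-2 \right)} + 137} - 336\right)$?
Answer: $\frac{3029136}{103} \approx 29409.0$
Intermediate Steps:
$F{\left(a \right)} = 2 a \left(4 + a\right)$ ($F{\left(a \right)} = \left(4 + a\right) 2 a = 2 a \left(4 + a\right)$)
$T{\left(p \right)} = \frac{1}{6}$ ($T{\left(p \right)} = - \frac{1}{2 \left(-3\right) \left(4 - 3\right)} = - \frac{1}{2 \left(-3\right) 1} = - \frac{1}{-6} = \left(-1\right) \left(- \frac{1}{6}\right) = \frac{1}{6}$)
$I{\left(q,D \right)} = \frac{1}{3}$ ($I{\left(q,D \right)} = 2 \cdot \frac{1}{6} = \frac{1}{3}$)
$- 88 \left(\frac{126 + 122}{I{\left(-11,-2 \right)} + 137} - 336\right) = - 88 \left(\frac{126 + 122}{\frac{1}{3} + 137} - 336\right) = - 88 \left(\frac{248}{\frac{412}{3}} - 336\right) = - 88 \left(248 \cdot \frac{3}{412} - 336\right) = - 88 \left(\frac{186}{103} - 336\right) = \left(-88\right) \left(- \frac{34422}{103}\right) = \frac{3029136}{103}$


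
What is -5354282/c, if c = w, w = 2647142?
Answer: -2677141/1323571 ≈ -2.0227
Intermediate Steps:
c = 2647142
-5354282/c = -5354282/2647142 = -5354282*1/2647142 = -2677141/1323571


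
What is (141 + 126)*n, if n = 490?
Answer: 130830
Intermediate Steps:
(141 + 126)*n = (141 + 126)*490 = 267*490 = 130830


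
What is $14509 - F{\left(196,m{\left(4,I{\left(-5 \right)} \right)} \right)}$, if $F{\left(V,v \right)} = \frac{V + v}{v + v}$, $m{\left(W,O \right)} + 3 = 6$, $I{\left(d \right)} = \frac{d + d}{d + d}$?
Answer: $\frac{86855}{6} \approx 14476.0$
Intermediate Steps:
$I{\left(d \right)} = 1$ ($I{\left(d \right)} = \frac{2 d}{2 d} = 2 d \frac{1}{2 d} = 1$)
$m{\left(W,O \right)} = 3$ ($m{\left(W,O \right)} = -3 + 6 = 3$)
$F{\left(V,v \right)} = \frac{V + v}{2 v}$
$14509 - F{\left(196,m{\left(4,I{\left(-5 \right)} \right)} \right)} = 14509 - \frac{196 + 3}{2 \cdot 3} = 14509 - \frac{1}{2} \cdot \frac{1}{3} \cdot 199 = 14509 - \frac{199}{6} = \frac{86855}{6}$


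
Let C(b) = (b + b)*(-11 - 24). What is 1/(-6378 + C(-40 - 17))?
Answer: -1/2388 ≈ -0.00041876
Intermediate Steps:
C(b) = -70*b (C(b) = (2*b)*(-35) = -70*b)
1/(-6378 + C(-40 - 17)) = 1/(-6378 - 70*(-40 - 17)) = 1/(-6378 - 70*(-57)) = 1/(-6378 + 3990) = 1/(-2388) = -1/2388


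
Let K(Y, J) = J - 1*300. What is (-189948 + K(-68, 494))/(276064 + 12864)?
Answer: -94877/144464 ≈ -0.65675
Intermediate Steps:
K(Y, J) = -300 + J (K(Y, J) = J - 300 = -300 + J)
(-189948 + K(-68, 494))/(276064 + 12864) = (-189948 + (-300 + 494))/(276064 + 12864) = (-189948 + 194)/288928 = -189754*1/288928 = -94877/144464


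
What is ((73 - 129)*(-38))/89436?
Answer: 532/22359 ≈ 0.023794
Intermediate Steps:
((73 - 129)*(-38))/89436 = -56*(-38)*(1/89436) = 2128*(1/89436) = 532/22359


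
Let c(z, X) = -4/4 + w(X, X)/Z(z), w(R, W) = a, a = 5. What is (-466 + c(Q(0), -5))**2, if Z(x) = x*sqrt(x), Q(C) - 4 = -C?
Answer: 13920361/64 ≈ 2.1751e+5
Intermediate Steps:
Q(C) = 4 - C
w(R, W) = 5
Z(x) = x**(3/2)
c(z, X) = -1 + 5/z**(3/2) (c(z, X) = -4/4 + 5/(z**(3/2)) = -4*1/4 + 5/z**(3/2) = -1 + 5/z**(3/2))
(-466 + c(Q(0), -5))**2 = (-466 + (-1 + 5/(4 - 1*0)**(3/2)))**2 = (-466 + (-1 + 5/(4 + 0)**(3/2)))**2 = (-466 + (-1 + 5/4**(3/2)))**2 = (-466 + (-1 + 5*(1/8)))**2 = (-466 + (-1 + 5/8))**2 = (-466 - 3/8)**2 = (-3731/8)**2 = 13920361/64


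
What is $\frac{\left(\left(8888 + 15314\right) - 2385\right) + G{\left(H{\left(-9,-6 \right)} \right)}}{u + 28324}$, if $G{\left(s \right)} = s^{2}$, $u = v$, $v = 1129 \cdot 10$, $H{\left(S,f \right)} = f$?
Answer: $\frac{21853}{39614} \approx 0.55165$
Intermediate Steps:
$v = 11290$
$u = 11290$
$\frac{\left(\left(8888 + 15314\right) - 2385\right) + G{\left(H{\left(-9,-6 \right)} \right)}}{u + 28324} = \frac{\left(\left(8888 + 15314\right) - 2385\right) + \left(-6\right)^{2}}{11290 + 28324} = \frac{\left(24202 - 2385\right) + 36}{39614} = \left(21817 + 36\right) \frac{1}{39614} = 21853 \cdot \frac{1}{39614} = \frac{21853}{39614}$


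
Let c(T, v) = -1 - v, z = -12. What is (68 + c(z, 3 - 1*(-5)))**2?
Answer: 3481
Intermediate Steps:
(68 + c(z, 3 - 1*(-5)))**2 = (68 + (-1 - (3 - 1*(-5))))**2 = (68 + (-1 - (3 + 5)))**2 = (68 + (-1 - 1*8))**2 = (68 + (-1 - 8))**2 = (68 - 9)**2 = 59**2 = 3481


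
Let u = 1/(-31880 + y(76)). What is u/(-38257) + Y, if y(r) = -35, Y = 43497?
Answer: 53108625826036/1220972155 ≈ 43497.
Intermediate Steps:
u = -1/31915 (u = 1/(-31880 - 35) = 1/(-31915) = -1/31915 ≈ -3.1333e-5)
u/(-38257) + Y = -1/31915/(-38257) + 43497 = -1/31915*(-1/38257) + 43497 = 1/1220972155 + 43497 = 53108625826036/1220972155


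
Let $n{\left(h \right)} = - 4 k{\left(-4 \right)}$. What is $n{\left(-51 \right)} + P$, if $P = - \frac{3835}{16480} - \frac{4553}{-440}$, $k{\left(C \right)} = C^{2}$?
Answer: $- \frac{9768269}{181280} \approx -53.885$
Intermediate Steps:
$P = \frac{1833651}{181280}$ ($P = \left(-3835\right) \frac{1}{16480} - - \frac{4553}{440} = - \frac{767}{3296} + \frac{4553}{440} = \frac{1833651}{181280} \approx 10.115$)
$n{\left(h \right)} = -64$ ($n{\left(h \right)} = - 4 \left(-4\right)^{2} = \left(-4\right) 16 = -64$)
$n{\left(-51 \right)} + P = -64 + \frac{1833651}{181280} = - \frac{9768269}{181280}$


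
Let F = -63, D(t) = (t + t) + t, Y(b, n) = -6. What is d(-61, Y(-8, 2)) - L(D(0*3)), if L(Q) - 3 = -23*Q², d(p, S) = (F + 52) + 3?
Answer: -11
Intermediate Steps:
D(t) = 3*t (D(t) = 2*t + t = 3*t)
d(p, S) = -8 (d(p, S) = (-63 + 52) + 3 = -11 + 3 = -8)
L(Q) = 3 - 23*Q²
d(-61, Y(-8, 2)) - L(D(0*3)) = -8 - (3 - 23*(3*(0*3))²) = -8 - (3 - 23*(3*0)²) = -8 - (3 - 23*0²) = -8 - (3 - 23*0) = -8 - (3 + 0) = -8 - 1*3 = -8 - 3 = -11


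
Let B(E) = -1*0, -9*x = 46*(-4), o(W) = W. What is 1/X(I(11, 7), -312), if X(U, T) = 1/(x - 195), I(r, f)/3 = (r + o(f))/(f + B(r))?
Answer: -1571/9 ≈ -174.56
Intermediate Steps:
x = 184/9 (x = -46*(-4)/9 = -⅑*(-184) = 184/9 ≈ 20.444)
B(E) = 0
I(r, f) = 3*(f + r)/f (I(r, f) = 3*((r + f)/(f + 0)) = 3*((f + r)/f) = 3*(f + r)/f)
X(U, T) = -9/1571 (X(U, T) = 1/(184/9 - 195) = 1/(-1571/9) = -9/1571)
1/X(I(11, 7), -312) = 1/(-9/1571) = -1571/9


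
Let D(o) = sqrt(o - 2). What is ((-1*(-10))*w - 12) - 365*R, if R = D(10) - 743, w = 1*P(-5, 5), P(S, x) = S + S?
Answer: 271083 - 730*sqrt(2) ≈ 2.7005e+5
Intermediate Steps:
P(S, x) = 2*S
D(o) = sqrt(-2 + o)
w = -10 (w = 1*(2*(-5)) = 1*(-10) = -10)
R = -743 + 2*sqrt(2) (R = sqrt(-2 + 10) - 743 = sqrt(8) - 743 = 2*sqrt(2) - 743 = -743 + 2*sqrt(2) ≈ -740.17)
((-1*(-10))*w - 12) - 365*R = (-1*(-10)*(-10) - 12) - 365*(-743 + 2*sqrt(2)) = (10*(-10) - 12) + (271195 - 730*sqrt(2)) = (-100 - 12) + (271195 - 730*sqrt(2)) = -112 + (271195 - 730*sqrt(2)) = 271083 - 730*sqrt(2)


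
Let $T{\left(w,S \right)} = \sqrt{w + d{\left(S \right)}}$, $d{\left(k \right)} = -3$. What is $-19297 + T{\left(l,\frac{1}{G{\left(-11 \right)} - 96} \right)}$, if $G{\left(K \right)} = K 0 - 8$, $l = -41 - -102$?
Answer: $-19297 + \sqrt{58} \approx -19289.0$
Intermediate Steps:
$l = 61$ ($l = -41 + 102 = 61$)
$G{\left(K \right)} = -8$ ($G{\left(K \right)} = 0 - 8 = -8$)
$T{\left(w,S \right)} = \sqrt{-3 + w}$ ($T{\left(w,S \right)} = \sqrt{w - 3} = \sqrt{-3 + w}$)
$-19297 + T{\left(l,\frac{1}{G{\left(-11 \right)} - 96} \right)} = -19297 + \sqrt{-3 + 61} = -19297 + \sqrt{58}$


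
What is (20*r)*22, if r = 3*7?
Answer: 9240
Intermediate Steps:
r = 21
(20*r)*22 = (20*21)*22 = 420*22 = 9240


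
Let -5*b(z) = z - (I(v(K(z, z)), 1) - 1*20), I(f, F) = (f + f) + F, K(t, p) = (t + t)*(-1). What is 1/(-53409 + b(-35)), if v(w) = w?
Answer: -5/266889 ≈ -1.8734e-5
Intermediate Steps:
K(t, p) = -2*t (K(t, p) = (2*t)*(-1) = -2*t)
I(f, F) = F + 2*f (I(f, F) = 2*f + F = F + 2*f)
b(z) = -19/5 - z (b(z) = -(z - ((1 + 2*(-2*z)) - 1*20))/5 = -(z - ((1 - 4*z) - 20))/5 = -(z - (-19 - 4*z))/5 = -(z + (19 + 4*z))/5 = -(19 + 5*z)/5 = -19/5 - z)
1/(-53409 + b(-35)) = 1/(-53409 + (-19/5 - 1*(-35))) = 1/(-53409 + (-19/5 + 35)) = 1/(-53409 + 156/5) = 1/(-266889/5) = -5/266889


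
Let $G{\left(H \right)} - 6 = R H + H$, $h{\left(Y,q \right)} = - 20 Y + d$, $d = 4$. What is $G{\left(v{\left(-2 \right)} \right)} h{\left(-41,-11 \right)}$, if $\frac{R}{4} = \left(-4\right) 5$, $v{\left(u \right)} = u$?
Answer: $135136$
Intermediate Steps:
$h{\left(Y,q \right)} = 4 - 20 Y$ ($h{\left(Y,q \right)} = - 20 Y + 4 = 4 - 20 Y$)
$R = -80$ ($R = 4 \left(\left(-4\right) 5\right) = 4 \left(-20\right) = -80$)
$G{\left(H \right)} = 6 - 79 H$ ($G{\left(H \right)} = 6 + \left(- 80 H + H\right) = 6 - 79 H$)
$G{\left(v{\left(-2 \right)} \right)} h{\left(-41,-11 \right)} = \left(6 - -158\right) \left(4 - -820\right) = \left(6 + 158\right) \left(4 + 820\right) = 164 \cdot 824 = 135136$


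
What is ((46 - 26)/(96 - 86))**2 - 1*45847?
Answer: -45843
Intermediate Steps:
((46 - 26)/(96 - 86))**2 - 1*45847 = (20/10)**2 - 45847 = (20*(1/10))**2 - 45847 = 2**2 - 45847 = 4 - 45847 = -45843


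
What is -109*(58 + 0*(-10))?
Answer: -6322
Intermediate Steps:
-109*(58 + 0*(-10)) = -109*(58 + 0) = -109*58 = -6322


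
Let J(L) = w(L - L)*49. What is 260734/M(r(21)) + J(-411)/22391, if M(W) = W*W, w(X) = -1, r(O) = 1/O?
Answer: 2574599892305/22391 ≈ 1.1498e+8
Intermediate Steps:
J(L) = -49 (J(L) = -1*49 = -49)
M(W) = W**2
260734/M(r(21)) + J(-411)/22391 = 260734/((1/21)**2) - 49/22391 = 260734/((1/21)**2) - 49*1/22391 = 260734/(1/441) - 49/22391 = 260734*441 - 49/22391 = 114983694 - 49/22391 = 2574599892305/22391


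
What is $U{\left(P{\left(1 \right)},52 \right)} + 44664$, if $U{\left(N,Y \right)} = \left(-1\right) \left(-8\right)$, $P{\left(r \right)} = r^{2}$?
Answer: $44672$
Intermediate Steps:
$U{\left(N,Y \right)} = 8$
$U{\left(P{\left(1 \right)},52 \right)} + 44664 = 8 + 44664 = 44672$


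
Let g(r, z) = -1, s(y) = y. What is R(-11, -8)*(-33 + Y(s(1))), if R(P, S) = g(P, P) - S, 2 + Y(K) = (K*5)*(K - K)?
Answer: -245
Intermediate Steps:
Y(K) = -2 (Y(K) = -2 + (K*5)*(K - K) = -2 + (5*K)*0 = -2 + 0 = -2)
R(P, S) = -1 - S
R(-11, -8)*(-33 + Y(s(1))) = (-1 - 1*(-8))*(-33 - 2) = (-1 + 8)*(-35) = 7*(-35) = -245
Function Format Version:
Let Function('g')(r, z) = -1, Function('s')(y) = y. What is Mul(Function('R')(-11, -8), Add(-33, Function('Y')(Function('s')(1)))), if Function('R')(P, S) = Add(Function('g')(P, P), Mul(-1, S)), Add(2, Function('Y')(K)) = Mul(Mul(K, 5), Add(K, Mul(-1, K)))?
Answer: -245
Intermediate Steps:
Function('Y')(K) = -2 (Function('Y')(K) = Add(-2, Mul(Mul(K, 5), Add(K, Mul(-1, K)))) = Add(-2, Mul(Mul(5, K), 0)) = Add(-2, 0) = -2)
Function('R')(P, S) = Add(-1, Mul(-1, S))
Mul(Function('R')(-11, -8), Add(-33, Function('Y')(Function('s')(1)))) = Mul(Add(-1, Mul(-1, -8)), Add(-33, -2)) = Mul(Add(-1, 8), -35) = Mul(7, -35) = -245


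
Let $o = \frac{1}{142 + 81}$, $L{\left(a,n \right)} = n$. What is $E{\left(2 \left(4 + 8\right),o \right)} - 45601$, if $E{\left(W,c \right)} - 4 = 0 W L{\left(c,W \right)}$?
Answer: $-45597$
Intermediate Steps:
$o = \frac{1}{223} \approx 0.0044843$
$E{\left(W,c \right)} = 4$ ($E{\left(W,c \right)} = 4 + 0 W W = 4 + 0 W = 4 + 0 = 4$)
$E{\left(2 \left(4 + 8\right),o \right)} - 45601 = 4 - 45601 = -45597$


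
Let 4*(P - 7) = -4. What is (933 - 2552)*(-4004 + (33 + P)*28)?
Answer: 4714528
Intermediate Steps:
P = 6 (P = 7 + (¼)*(-4) = 7 - 1 = 6)
(933 - 2552)*(-4004 + (33 + P)*28) = (933 - 2552)*(-4004 + (33 + 6)*28) = -1619*(-4004 + 39*28) = -1619*(-4004 + 1092) = -1619*(-2912) = 4714528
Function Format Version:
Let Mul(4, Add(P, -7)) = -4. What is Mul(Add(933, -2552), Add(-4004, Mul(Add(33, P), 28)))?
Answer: 4714528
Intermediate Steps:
P = 6 (P = Add(7, Mul(Rational(1, 4), -4)) = Add(7, -1) = 6)
Mul(Add(933, -2552), Add(-4004, Mul(Add(33, P), 28))) = Mul(Add(933, -2552), Add(-4004, Mul(Add(33, 6), 28))) = Mul(-1619, Add(-4004, Mul(39, 28))) = Mul(-1619, Add(-4004, 1092)) = Mul(-1619, -2912) = 4714528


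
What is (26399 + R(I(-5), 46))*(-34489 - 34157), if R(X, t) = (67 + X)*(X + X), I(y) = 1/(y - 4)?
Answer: -48901465430/27 ≈ -1.8112e+9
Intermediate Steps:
I(y) = 1/(-4 + y)
R(X, t) = 2*X*(67 + X) (R(X, t) = (67 + X)*(2*X) = 2*X*(67 + X))
(26399 + R(I(-5), 46))*(-34489 - 34157) = (26399 + 2*(67 + 1/(-4 - 5))/(-4 - 5))*(-34489 - 34157) = (26399 + 2*(67 + 1/(-9))/(-9))*(-68646) = (26399 + 2*(-⅑)*(67 - ⅑))*(-68646) = (26399 + 2*(-⅑)*(602/9))*(-68646) = (26399 - 1204/81)*(-68646) = (2137115/81)*(-68646) = -48901465430/27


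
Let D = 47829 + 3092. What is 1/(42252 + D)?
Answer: 1/93173 ≈ 1.0733e-5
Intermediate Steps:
D = 50921
1/(42252 + D) = 1/(42252 + 50921) = 1/93173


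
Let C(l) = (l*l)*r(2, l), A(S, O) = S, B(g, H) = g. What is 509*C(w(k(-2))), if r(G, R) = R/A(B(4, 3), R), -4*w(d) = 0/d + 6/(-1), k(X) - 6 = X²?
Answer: 13743/32 ≈ 429.47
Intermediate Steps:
k(X) = 6 + X²
w(d) = 3/2 (w(d) = -(0/d + 6/(-1))/4 = -(0 + 6*(-1))/4 = -(0 - 6)/4 = -¼*(-6) = 3/2)
r(G, R) = R/4
C(l) = l³/4 (C(l) = (l*l)*(l/4) = l²*(l/4) = l³/4)
509*C(w(k(-2))) = 509*((3/2)³/4) = 509*((¼)*(27/8)) = 509*(27/32) = 13743/32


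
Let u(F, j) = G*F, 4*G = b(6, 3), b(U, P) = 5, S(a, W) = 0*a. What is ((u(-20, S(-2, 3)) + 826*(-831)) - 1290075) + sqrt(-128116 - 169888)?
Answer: -1976506 + 2*I*sqrt(74501) ≈ -1.9765e+6 + 545.9*I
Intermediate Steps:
S(a, W) = 0
G = 5/4 (G = (1/4)*5 = 5/4 ≈ 1.2500)
u(F, j) = 5*F/4
((u(-20, S(-2, 3)) + 826*(-831)) - 1290075) + sqrt(-128116 - 169888) = (((5/4)*(-20) + 826*(-831)) - 1290075) + sqrt(-128116 - 169888) = ((-25 - 686406) - 1290075) + sqrt(-298004) = (-686431 - 1290075) + 2*I*sqrt(74501) = -1976506 + 2*I*sqrt(74501)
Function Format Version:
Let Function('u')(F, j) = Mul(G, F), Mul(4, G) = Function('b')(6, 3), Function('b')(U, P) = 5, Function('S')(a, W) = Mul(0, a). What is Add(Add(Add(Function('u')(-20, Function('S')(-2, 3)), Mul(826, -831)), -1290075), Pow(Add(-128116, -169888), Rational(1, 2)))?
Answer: Add(-1976506, Mul(2, I, Pow(74501, Rational(1, 2)))) ≈ Add(-1.9765e+6, Mul(545.90, I))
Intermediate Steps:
Function('S')(a, W) = 0
G = Rational(5, 4) (G = Mul(Rational(1, 4), 5) = Rational(5, 4) ≈ 1.2500)
Function('u')(F, j) = Mul(Rational(5, 4), F)
Add(Add(Add(Function('u')(-20, Function('S')(-2, 3)), Mul(826, -831)), -1290075), Pow(Add(-128116, -169888), Rational(1, 2))) = Add(Add(Add(Mul(Rational(5, 4), -20), Mul(826, -831)), -1290075), Pow(Add(-128116, -169888), Rational(1, 2))) = Add(Add(Add(-25, -686406), -1290075), Pow(-298004, Rational(1, 2))) = Add(Add(-686431, -1290075), Mul(2, I, Pow(74501, Rational(1, 2)))) = Add(-1976506, Mul(2, I, Pow(74501, Rational(1, 2))))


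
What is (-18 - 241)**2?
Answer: 67081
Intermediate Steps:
(-18 - 241)**2 = (-259)**2 = 67081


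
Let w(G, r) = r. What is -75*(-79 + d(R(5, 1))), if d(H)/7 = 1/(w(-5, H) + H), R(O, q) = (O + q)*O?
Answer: 23665/4 ≈ 5916.3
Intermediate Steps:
R(O, q) = O*(O + q)
d(H) = 7/(2*H) (d(H) = 7/(H + H) = 7/((2*H)) = 7*(1/(2*H)) = 7/(2*H))
-75*(-79 + d(R(5, 1))) = -75*(-79 + 7/(2*((5*(5 + 1))))) = -75*(-79 + 7/(2*((5*6)))) = -75*(-79 + (7/2)/30) = -75*(-79 + (7/2)*(1/30)) = -75*(-79 + 7/60) = -75*(-4733/60) = 23665/4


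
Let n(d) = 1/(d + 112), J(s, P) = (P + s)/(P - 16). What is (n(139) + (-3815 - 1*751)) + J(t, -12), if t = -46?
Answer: -16037631/3514 ≈ -4563.9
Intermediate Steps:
J(s, P) = (P + s)/(-16 + P)
n(d) = 1/(112 + d)
(n(139) + (-3815 - 1*751)) + J(t, -12) = (1/(112 + 139) + (-3815 - 1*751)) + (-12 - 46)/(-16 - 12) = (1/251 + (-3815 - 751)) - 58/(-28) = (1/251 - 4566) - 1/28*(-58) = -1146065/251 + 29/14 = -16037631/3514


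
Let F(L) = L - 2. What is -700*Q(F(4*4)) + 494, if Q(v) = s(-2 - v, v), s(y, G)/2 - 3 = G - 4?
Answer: -17706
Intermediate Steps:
s(y, G) = -2 + 2*G (s(y, G) = 6 + 2*(G - 4) = 6 + 2*(-4 + G) = 6 + (-8 + 2*G) = -2 + 2*G)
F(L) = -2 + L
Q(v) = -2 + 2*v
-700*Q(F(4*4)) + 494 = -700*(-2 + 2*(-2 + 4*4)) + 494 = -700*(-2 + 2*(-2 + 16)) + 494 = -700*(-2 + 2*14) + 494 = -700*(-2 + 28) + 494 = -700*26 + 494 = -18200 + 494 = -17706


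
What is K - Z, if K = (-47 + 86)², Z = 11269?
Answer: -9748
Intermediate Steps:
K = 1521 (K = 39² = 1521)
K - Z = 1521 - 1*11269 = 1521 - 11269 = -9748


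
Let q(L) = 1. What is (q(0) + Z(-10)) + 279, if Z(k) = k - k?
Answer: 280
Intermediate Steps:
Z(k) = 0
(q(0) + Z(-10)) + 279 = (1 + 0) + 279 = 1 + 279 = 280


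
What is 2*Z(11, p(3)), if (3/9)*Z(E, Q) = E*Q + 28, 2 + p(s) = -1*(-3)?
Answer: 234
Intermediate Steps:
p(s) = 1 (p(s) = -2 - 1*(-3) = -2 + 3 = 1)
Z(E, Q) = 84 + 3*E*Q (Z(E, Q) = 3*(E*Q + 28) = 3*(28 + E*Q) = 84 + 3*E*Q)
2*Z(11, p(3)) = 2*(84 + 3*11*1) = 2*(84 + 33) = 2*117 = 234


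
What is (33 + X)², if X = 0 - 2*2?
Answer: 841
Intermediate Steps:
X = -4 (X = 0 - 4 = -4)
(33 + X)² = (33 - 4)² = 29² = 841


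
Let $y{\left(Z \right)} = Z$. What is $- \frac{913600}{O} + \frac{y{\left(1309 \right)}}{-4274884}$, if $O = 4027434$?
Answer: $- \frac{1955402966753}{8608406583828} \approx -0.22715$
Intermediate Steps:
$- \frac{913600}{O} + \frac{y{\left(1309 \right)}}{-4274884} = - \frac{913600}{4027434} + \frac{1309}{-4274884} = \left(-913600\right) \frac{1}{4027434} + 1309 \left(- \frac{1}{4274884}\right) = - \frac{456800}{2013717} - \frac{1309}{4274884} = - \frac{1955402966753}{8608406583828}$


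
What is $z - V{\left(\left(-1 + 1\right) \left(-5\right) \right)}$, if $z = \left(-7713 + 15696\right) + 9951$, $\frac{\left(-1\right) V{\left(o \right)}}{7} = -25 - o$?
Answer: $17759$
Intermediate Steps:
$V{\left(o \right)} = 175 + 7 o$ ($V{\left(o \right)} = - 7 \left(-25 - o\right) = 175 + 7 o$)
$z = 17934$ ($z = 7983 + 9951 = 17934$)
$z - V{\left(\left(-1 + 1\right) \left(-5\right) \right)} = 17934 - \left(175 + 7 \left(-1 + 1\right) \left(-5\right)\right) = 17934 - \left(175 + 7 \cdot 0 \left(-5\right)\right) = 17934 - \left(175 + 7 \cdot 0\right) = 17934 - \left(175 + 0\right) = 17934 - 175 = 17759$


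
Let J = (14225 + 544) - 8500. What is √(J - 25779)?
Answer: I*√19510 ≈ 139.68*I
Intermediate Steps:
J = 6269 (J = 14769 - 8500 = 6269)
√(J - 25779) = √(6269 - 25779) = √(-19510) = I*√19510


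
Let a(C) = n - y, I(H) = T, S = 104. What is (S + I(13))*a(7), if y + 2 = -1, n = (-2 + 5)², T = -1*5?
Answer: 1188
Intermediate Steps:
T = -5
I(H) = -5
n = 9 (n = 3² = 9)
y = -3 (y = -2 - 1 = -3)
a(C) = 12 (a(C) = 9 - 1*(-3) = 9 + 3 = 12)
(S + I(13))*a(7) = (104 - 5)*12 = 99*12 = 1188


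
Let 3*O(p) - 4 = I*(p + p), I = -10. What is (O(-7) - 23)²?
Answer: 625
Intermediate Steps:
O(p) = 4/3 - 20*p/3 (O(p) = 4/3 + (-10*(p + p))/3 = 4/3 + (-20*p)/3 = 4/3 - 20*p/3)
(O(-7) - 23)² = ((4/3 - 20/3*(-7)) - 23)² = ((4/3 + 140/3) - 23)² = (48 - 23)² = 25² = 625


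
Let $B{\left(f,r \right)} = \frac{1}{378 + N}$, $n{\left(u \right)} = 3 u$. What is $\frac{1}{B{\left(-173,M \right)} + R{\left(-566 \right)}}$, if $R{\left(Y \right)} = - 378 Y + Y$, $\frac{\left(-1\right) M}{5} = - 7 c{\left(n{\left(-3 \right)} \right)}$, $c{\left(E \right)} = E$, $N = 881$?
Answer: $\frac{1259}{268647939} \approx 4.6864 \cdot 10^{-6}$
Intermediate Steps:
$M = -315$ ($M = - 5 \left(- 7 \cdot 3 \left(-3\right)\right) = - 5 \left(\left(-7\right) \left(-9\right)\right) = \left(-5\right) 63 = -315$)
$R{\left(Y \right)} = - 377 Y$
$B{\left(f,r \right)} = \frac{1}{1259}$ ($B{\left(f,r \right)} = \frac{1}{378 + 881} = \frac{1}{1259}$)
$\frac{1}{B{\left(-173,M \right)} + R{\left(-566 \right)}} = \frac{1}{\frac{1}{1259} - -213382} = \frac{1}{\frac{1}{1259} + 213382} = \frac{1}{\frac{268647939}{1259}} = \frac{1259}{268647939}$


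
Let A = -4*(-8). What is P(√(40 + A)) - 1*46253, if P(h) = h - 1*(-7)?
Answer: -46246 + 6*√2 ≈ -46238.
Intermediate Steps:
A = 32
P(h) = 7 + h (P(h) = h + 7 = 7 + h)
P(√(40 + A)) - 1*46253 = (7 + √(40 + 32)) - 1*46253 = (7 + √72) - 46253 = (7 + 6*√2) - 46253 = -46246 + 6*√2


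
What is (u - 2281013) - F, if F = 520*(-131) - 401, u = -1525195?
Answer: -3737687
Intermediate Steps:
F = -68521 (F = -68120 - 401 = -68521)
(u - 2281013) - F = (-1525195 - 2281013) - 1*(-68521) = -3806208 + 68521 = -3737687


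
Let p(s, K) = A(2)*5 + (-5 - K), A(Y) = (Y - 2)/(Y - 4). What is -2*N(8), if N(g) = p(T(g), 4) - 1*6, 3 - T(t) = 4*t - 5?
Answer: 30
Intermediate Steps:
T(t) = 8 - 4*t (T(t) = 3 - (4*t - 5) = 3 - (-5 + 4*t) = 3 + (5 - 4*t) = 8 - 4*t)
A(Y) = (-2 + Y)/(-4 + Y)
p(s, K) = -5 - K (p(s, K) = ((-2 + 2)/(-4 + 2))*5 + (-5 - K) = (0/(-2))*5 + (-5 - K) = -½*0*5 + (-5 - K) = 0*5 + (-5 - K) = 0 + (-5 - K) = -5 - K)
N(g) = -15 (N(g) = (-5 - 1*4) - 1*6 = (-5 - 4) - 6 = -9 - 6 = -15)
-2*N(8) = -2*(-15) = 30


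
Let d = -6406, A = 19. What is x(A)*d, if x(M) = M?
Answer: -121714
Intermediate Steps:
x(A)*d = 19*(-6406) = -121714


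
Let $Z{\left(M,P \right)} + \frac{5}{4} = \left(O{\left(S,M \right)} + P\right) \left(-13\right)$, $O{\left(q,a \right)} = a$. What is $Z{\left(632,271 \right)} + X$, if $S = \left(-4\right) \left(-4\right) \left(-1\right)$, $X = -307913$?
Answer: $- \frac{1278613}{4} \approx -3.1965 \cdot 10^{5}$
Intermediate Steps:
$S = -16$ ($S = 16 \left(-1\right) = -16$)
$Z{\left(M,P \right)} = - \frac{5}{4} - 13 M - 13 P$ ($Z{\left(M,P \right)} = - \frac{5}{4} + \left(M + P\right) \left(-13\right) = - \frac{5}{4} - \left(13 M + 13 P\right) = - \frac{5}{4} - 13 M - 13 P$)
$Z{\left(632,271 \right)} + X = \left(- \frac{5}{4} - 8216 - 3523\right) - 307913 = - \frac{46961}{4} - 307913 = - \frac{1278613}{4}$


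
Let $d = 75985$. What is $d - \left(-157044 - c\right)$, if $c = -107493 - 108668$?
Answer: $16868$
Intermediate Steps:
$c = -216161$
$d - \left(-157044 - c\right) = 75985 - \left(-157044 - -216161\right) = 75985 - \left(-157044 + 216161\right) = 75985 - 59117 = 16868$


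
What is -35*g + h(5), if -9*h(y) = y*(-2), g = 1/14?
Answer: -25/18 ≈ -1.3889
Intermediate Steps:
g = 1/14 ≈ 0.071429
h(y) = 2*y/9 (h(y) = -y*(-2)/9 = -(-2)*y/9 = 2*y/9)
-35*g + h(5) = -35*1/14 + (2/9)*5 = -5/2 + 10/9 = -25/18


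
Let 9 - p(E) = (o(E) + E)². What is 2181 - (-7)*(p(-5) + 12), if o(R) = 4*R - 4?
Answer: -3559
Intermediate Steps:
o(R) = -4 + 4*R
p(E) = 9 - (-4 + 5*E)² (p(E) = 9 - ((-4 + 4*E) + E)² = 9 - (-4 + 5*E)²)
2181 - (-7)*(p(-5) + 12) = 2181 - (-7)*((9 - (-4 + 5*(-5))²) + 12) = 2181 - (-7)*((9 - (-4 - 25)²) + 12) = 2181 - (-7)*((9 - 1*(-29)²) + 12) = 2181 - (-7)*((9 - 1*841) + 12) = 2181 - (-7)*((9 - 841) + 12) = 2181 - (-7)*(-832 + 12) = 2181 - (-7)*(-820) = 2181 - 1*5740 = 2181 - 5740 = -3559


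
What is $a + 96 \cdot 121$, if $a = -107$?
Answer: $11509$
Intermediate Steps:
$a + 96 \cdot 121 = -107 + 96 \cdot 121 = -107 + 11616 = 11509$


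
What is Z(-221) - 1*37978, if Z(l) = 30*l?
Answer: -44608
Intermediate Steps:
Z(-221) - 1*37978 = 30*(-221) - 1*37978 = -6630 - 37978 = -44608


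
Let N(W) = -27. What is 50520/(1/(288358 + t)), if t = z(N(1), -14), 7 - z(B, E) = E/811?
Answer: 11814810745080/811 ≈ 1.4568e+10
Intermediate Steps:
z(B, E) = 7 - E/811
t = 5691/811 (t = 7 - 1/811*(-14) = 7 + 14/811 = 5691/811 ≈ 7.0173)
50520/(1/(288358 + t)) = 50520/(1/(288358 + 5691/811)) = 50520/(1/(233864029/811)) = 50520/(811/233864029) = 50520*(233864029/811) = 11814810745080/811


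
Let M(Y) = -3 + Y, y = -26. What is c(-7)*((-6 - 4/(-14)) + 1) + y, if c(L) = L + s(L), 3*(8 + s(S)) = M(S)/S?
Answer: 2081/49 ≈ 42.469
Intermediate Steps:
s(S) = -8 + (-3 + S)/(3*S) (s(S) = -8 + ((-3 + S)/S)/3 = -8 + (-3 + S)/(3*S))
c(L) = -23/3 + L - 1/L (c(L) = L + (-23/3 - 1/L) = -23/3 + L - 1/L)
c(-7)*((-6 - 4/(-14)) + 1) + y = (-23/3 - 7 - 1/(-7))*((-6 - 4/(-14)) + 1) - 26 = (-23/3 - 7 - 1*(-⅐))*((-6 - 4*(-1/14)) + 1) - 26 = (-23/3 - 7 + ⅐)*((-6 + 2/7) + 1) - 26 = -305*(-40/7 + 1)/21 - 26 = -305/21*(-33/7) - 26 = 3355/49 - 26 = 2081/49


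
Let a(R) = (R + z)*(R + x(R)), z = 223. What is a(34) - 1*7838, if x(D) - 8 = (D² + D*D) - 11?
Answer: 594313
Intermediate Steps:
x(D) = -3 + 2*D² (x(D) = 8 + ((D² + D*D) - 11) = 8 + ((D² + D²) - 11) = 8 + (2*D² - 11) = 8 + (-11 + 2*D²) = -3 + 2*D²)
a(R) = (223 + R)*(-3 + R + 2*R²) (a(R) = (R + 223)*(R + (-3 + 2*R²)) = (223 + R)*(-3 + R + 2*R²))
a(34) - 1*7838 = (-669 + 2*34³ + 220*34 + 447*34²) - 1*7838 = (-669 + 2*39304 + 7480 + 447*1156) - 7838 = (-669 + 78608 + 7480 + 516732) - 7838 = 602151 - 7838 = 594313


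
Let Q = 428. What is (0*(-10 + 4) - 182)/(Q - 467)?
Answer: 14/3 ≈ 4.6667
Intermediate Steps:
(0*(-10 + 4) - 182)/(Q - 467) = (0*(-10 + 4) - 182)/(428 - 467) = (0*(-6) - 182)/(-39) = (0 - 182)*(-1/39) = -182*(-1/39) = 14/3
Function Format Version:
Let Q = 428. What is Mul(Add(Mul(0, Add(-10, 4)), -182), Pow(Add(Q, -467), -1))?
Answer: Rational(14, 3) ≈ 4.6667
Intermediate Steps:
Mul(Add(Mul(0, Add(-10, 4)), -182), Pow(Add(Q, -467), -1)) = Mul(Add(Mul(0, Add(-10, 4)), -182), Pow(Add(428, -467), -1)) = Mul(Add(Mul(0, -6), -182), Pow(-39, -1)) = Mul(Add(0, -182), Rational(-1, 39)) = Mul(-182, Rational(-1, 39)) = Rational(14, 3)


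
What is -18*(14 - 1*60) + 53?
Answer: 881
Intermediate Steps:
-18*(14 - 1*60) + 53 = -18*(14 - 60) + 53 = -18*(-46) + 53 = 828 + 53 = 881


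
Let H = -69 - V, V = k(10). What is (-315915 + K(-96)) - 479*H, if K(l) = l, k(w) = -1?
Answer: -283439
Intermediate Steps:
V = -1
H = -68 (H = -69 - 1*(-1) = -69 + 1 = -68)
(-315915 + K(-96)) - 479*H = (-315915 - 96) - 479*(-68) = -316011 + 32572 = -283439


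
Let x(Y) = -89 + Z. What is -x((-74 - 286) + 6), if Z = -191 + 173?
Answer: 107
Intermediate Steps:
Z = -18
x(Y) = -107 (x(Y) = -89 - 18 = -107)
-x((-74 - 286) + 6) = -1*(-107) = 107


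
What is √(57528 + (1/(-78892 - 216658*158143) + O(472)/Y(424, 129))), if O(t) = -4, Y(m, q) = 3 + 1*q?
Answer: √5474302496651367369291862506/308478480090 ≈ 239.85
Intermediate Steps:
Y(m, q) = 3 + q
√(57528 + (1/(-78892 - 216658*158143) + O(472)/Y(424, 129))) = √(57528 + (1/(-78892 - 216658*158143) - 4/(3 + 129))) = √(57528 + ((1/158143)/(-295550) - 4/132)) = √(57528 + (-1/295550*1/158143 - 4*1/132)) = √(57528 + (-1/46739163650 - 1/33)) = √(57528 - 46739163683/1542392400450) = √(88730703273923917/1542392400450) = √5474302496651367369291862506/308478480090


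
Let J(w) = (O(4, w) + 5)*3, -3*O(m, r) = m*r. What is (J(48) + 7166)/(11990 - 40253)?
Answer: -6989/28263 ≈ -0.24728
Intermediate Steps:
O(m, r) = -m*r/3
J(w) = 15 - 4*w (J(w) = (-1/3*4*w + 5)*3 = (-4*w/3 + 5)*3 = (5 - 4*w/3)*3 = 15 - 4*w)
(J(48) + 7166)/(11990 - 40253) = ((15 - 4*48) + 7166)/(11990 - 40253) = ((15 - 192) + 7166)/(-28263) = (-177 + 7166)*(-1/28263) = 6989*(-1/28263) = -6989/28263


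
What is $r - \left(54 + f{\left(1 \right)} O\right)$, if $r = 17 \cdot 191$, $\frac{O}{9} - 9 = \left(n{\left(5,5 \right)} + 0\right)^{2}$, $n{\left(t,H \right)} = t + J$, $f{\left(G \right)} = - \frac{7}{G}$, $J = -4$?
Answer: $3823$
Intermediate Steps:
$n{\left(t,H \right)} = -4 + t$ ($n{\left(t,H \right)} = t - 4 = -4 + t$)
$O = 90$ ($O = 81 + 9 \left(\left(-4 + 5\right) + 0\right)^{2} = 81 + 9 \left(1 + 0\right)^{2} = 81 + 9 \cdot 1^{2} = 81 + 9 \cdot 1 = 81 + 9 = 90$)
$r = 3247$
$r - \left(54 + f{\left(1 \right)} O\right) = 3247 - \left(54 + - \frac{7}{1} \cdot 90\right) = 3247 - \left(54 + \left(-7\right) 1 \cdot 90\right) = 3247 - \left(54 - 630\right) = 3247 - -576 = 3247 + 576 = 3823$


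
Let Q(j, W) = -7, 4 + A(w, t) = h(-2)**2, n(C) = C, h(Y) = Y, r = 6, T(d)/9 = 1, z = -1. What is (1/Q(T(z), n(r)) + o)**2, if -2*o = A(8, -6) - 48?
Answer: 27889/49 ≈ 569.16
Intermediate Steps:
T(d) = 9 (T(d) = 9*1 = 9)
A(w, t) = 0 (A(w, t) = -4 + (-2)**2 = -4 + 4 = 0)
o = 24 (o = -(0 - 48)/2 = -1/2*(-48) = 24)
(1/Q(T(z), n(r)) + o)**2 = (1/(-7) + 24)**2 = (-1/7 + 24)**2 = (167/7)**2 = 27889/49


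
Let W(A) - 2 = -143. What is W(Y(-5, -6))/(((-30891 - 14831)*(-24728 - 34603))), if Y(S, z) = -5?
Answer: -47/904243994 ≈ -5.1977e-8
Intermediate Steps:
W(A) = -141 (W(A) = 2 - 143 = -141)
W(Y(-5, -6))/(((-30891 - 14831)*(-24728 - 34603))) = -141*1/((-30891 - 14831)*(-24728 - 34603)) = -141/((-45722*(-59331))) = -141/2712731982 = -141*1/2712731982 = -47/904243994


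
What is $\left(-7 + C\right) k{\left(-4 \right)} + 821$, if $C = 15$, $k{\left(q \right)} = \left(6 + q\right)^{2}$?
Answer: $853$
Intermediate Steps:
$\left(-7 + C\right) k{\left(-4 \right)} + 821 = \left(-7 + 15\right) \left(6 - 4\right)^{2} + 821 = 8 \cdot 2^{2} + 821 = 8 \cdot 4 + 821 = 32 + 821 = 853$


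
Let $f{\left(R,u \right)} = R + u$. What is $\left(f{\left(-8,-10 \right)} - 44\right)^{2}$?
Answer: $3844$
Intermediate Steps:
$\left(f{\left(-8,-10 \right)} - 44\right)^{2} = \left(\left(-8 - 10\right) - 44\right)^{2} = \left(-18 - 44\right)^{2} = \left(-62\right)^{2} = 3844$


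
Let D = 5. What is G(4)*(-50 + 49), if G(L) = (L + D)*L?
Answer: -36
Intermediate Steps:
G(L) = L*(5 + L) (G(L) = (L + 5)*L = (5 + L)*L = L*(5 + L))
G(4)*(-50 + 49) = (4*(5 + 4))*(-50 + 49) = (4*9)*(-1) = 36*(-1) = -36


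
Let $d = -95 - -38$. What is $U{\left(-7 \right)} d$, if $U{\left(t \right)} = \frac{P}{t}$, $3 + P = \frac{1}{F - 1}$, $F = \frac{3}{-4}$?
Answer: $- \frac{1425}{49} \approx -29.082$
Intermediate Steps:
$F = - \frac{3}{4}$ ($F = 3 \left(- \frac{1}{4}\right) = - \frac{3}{4} \approx -0.75$)
$P = - \frac{25}{7}$ ($P = -3 + \frac{1}{- \frac{3}{4} - 1} = -3 + \frac{1}{- \frac{7}{4}} = -3 - \frac{4}{7} = - \frac{25}{7} \approx -3.5714$)
$U{\left(t \right)} = - \frac{25}{7 t}$
$d = -57$ ($d = -95 + 38 = -57$)
$U{\left(-7 \right)} d = - \frac{25}{7 \left(-7\right)} \left(-57\right) = \left(- \frac{25}{7}\right) \left(- \frac{1}{7}\right) \left(-57\right) = \frac{25}{49} \left(-57\right) = - \frac{1425}{49}$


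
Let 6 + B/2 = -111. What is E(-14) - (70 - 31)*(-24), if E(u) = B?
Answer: 702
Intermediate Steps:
B = -234 (B = -12 + 2*(-111) = -12 - 222 = -234)
E(u) = -234
E(-14) - (70 - 31)*(-24) = -234 - (70 - 31)*(-24) = -234 - 39*(-24) = -234 - 1*(-936) = -234 + 936 = 702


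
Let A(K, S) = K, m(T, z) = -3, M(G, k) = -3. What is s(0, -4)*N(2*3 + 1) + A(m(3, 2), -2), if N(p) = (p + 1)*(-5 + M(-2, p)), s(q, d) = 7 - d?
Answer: -707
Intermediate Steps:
N(p) = -8 - 8*p (N(p) = (p + 1)*(-5 - 3) = (1 + p)*(-8) = -8 - 8*p)
s(0, -4)*N(2*3 + 1) + A(m(3, 2), -2) = (7 - 1*(-4))*(-8 - 8*(2*3 + 1)) - 3 = (7 + 4)*(-8 - 8*(6 + 1)) - 3 = 11*(-8 - 8*7) - 3 = 11*(-8 - 56) - 3 = 11*(-64) - 3 = -704 - 3 = -707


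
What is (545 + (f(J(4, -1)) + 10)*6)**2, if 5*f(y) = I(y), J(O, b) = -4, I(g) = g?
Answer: 9006001/25 ≈ 3.6024e+5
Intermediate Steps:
f(y) = y/5
(545 + (f(J(4, -1)) + 10)*6)**2 = (545 + ((1/5)*(-4) + 10)*6)**2 = (545 + (-4/5 + 10)*6)**2 = (545 + (46/5)*6)**2 = (545 + 276/5)**2 = (3001/5)**2 = 9006001/25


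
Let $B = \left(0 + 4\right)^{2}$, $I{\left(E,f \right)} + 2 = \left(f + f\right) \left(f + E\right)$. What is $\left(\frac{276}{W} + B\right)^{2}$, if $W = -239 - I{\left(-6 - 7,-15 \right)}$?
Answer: $\frac{31945104}{128881} \approx 247.87$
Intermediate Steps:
$I{\left(E,f \right)} = -2 + 2 f \left(E + f\right)$ ($I{\left(E,f \right)} = -2 + \left(f + f\right) \left(f + E\right) = -2 + 2 f \left(E + f\right)$)
$W = -1077$ ($W = -239 - \left(-2 + 2 \left(-15\right)^{2} + 2 \left(-6 - 7\right) \left(-15\right)\right) = -239 - \left(-2 + 2 \cdot 225 + 2 \left(-6 - 7\right) \left(-15\right)\right) = -239 - \left(-2 + 450 + 2 \left(-13\right) \left(-15\right)\right) = -239 - \left(-2 + 450 + 390\right) = -239 - 838 = -1077$)
$B = 16$ ($B = 4^{2} = 16$)
$\left(\frac{276}{W} + B\right)^{2} = \left(\frac{276}{-1077} + 16\right)^{2} = \left(276 \left(- \frac{1}{1077}\right) + 16\right)^{2} = \left(- \frac{92}{359} + 16\right)^{2} = \left(\frac{5652}{359}\right)^{2} = \frac{31945104}{128881}$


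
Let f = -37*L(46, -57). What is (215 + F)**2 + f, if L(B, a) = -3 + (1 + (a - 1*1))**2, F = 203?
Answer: 54622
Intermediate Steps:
L(B, a) = -3 + a**2 (L(B, a) = -3 + (1 + (a - 1))**2 = -3 + (1 + (-1 + a))**2 = -3 + a**2)
f = -120102 (f = -37*(-3 + (-57)**2) = -37*(-3 + 3249) = -37*3246 = -120102)
(215 + F)**2 + f = (215 + 203)**2 - 120102 = 418**2 - 120102 = 174724 - 120102 = 54622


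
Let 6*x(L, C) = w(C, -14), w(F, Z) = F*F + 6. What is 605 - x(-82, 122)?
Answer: -5630/3 ≈ -1876.7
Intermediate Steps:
w(F, Z) = 6 + F² (w(F, Z) = F² + 6 = 6 + F²)
x(L, C) = 1 + C²/6 (x(L, C) = (6 + C²)/6 = 1 + C²/6)
605 - x(-82, 122) = 605 - (1 + (⅙)*122²) = 605 - (1 + (⅙)*14884) = 605 - (1 + 7442/3) = 605 - 1*7445/3 = 605 - 7445/3 = -5630/3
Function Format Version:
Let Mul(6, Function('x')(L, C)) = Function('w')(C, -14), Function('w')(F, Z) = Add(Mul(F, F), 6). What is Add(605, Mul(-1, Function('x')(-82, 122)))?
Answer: Rational(-5630, 3) ≈ -1876.7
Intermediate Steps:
Function('w')(F, Z) = Add(6, Pow(F, 2)) (Function('w')(F, Z) = Add(Pow(F, 2), 6) = Add(6, Pow(F, 2)))
Function('x')(L, C) = Add(1, Mul(Rational(1, 6), Pow(C, 2))) (Function('x')(L, C) = Mul(Rational(1, 6), Add(6, Pow(C, 2))) = Add(1, Mul(Rational(1, 6), Pow(C, 2))))
Add(605, Mul(-1, Function('x')(-82, 122))) = Add(605, Mul(-1, Add(1, Mul(Rational(1, 6), Pow(122, 2))))) = Add(605, Mul(-1, Add(1, Mul(Rational(1, 6), 14884)))) = Add(605, Mul(-1, Add(1, Rational(7442, 3)))) = Add(605, Mul(-1, Rational(7445, 3))) = Add(605, Rational(-7445, 3)) = Rational(-5630, 3)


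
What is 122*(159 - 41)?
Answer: 14396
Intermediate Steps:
122*(159 - 41) = 122*118 = 14396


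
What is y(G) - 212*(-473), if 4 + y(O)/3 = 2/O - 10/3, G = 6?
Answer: 100255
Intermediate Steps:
y(O) = -22 + 6/O (y(O) = -12 + 3*(2/O - 10/3) = -12 + 3*(-10/3 + 2/O) = -12 + (-10 + 6/O) = -22 + 6/O)
y(G) - 212*(-473) = (-22 + 6/6) - 212*(-473) = (-22 + 6*(⅙)) + 100276 = (-22 + 1) + 100276 = -21 + 100276 = 100255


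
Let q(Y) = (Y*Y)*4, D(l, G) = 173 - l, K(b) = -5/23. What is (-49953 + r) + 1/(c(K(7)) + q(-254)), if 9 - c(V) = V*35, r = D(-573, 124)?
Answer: -292085567755/5935854 ≈ -49207.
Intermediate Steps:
K(b) = -5/23 (K(b) = -5*1/23 = -5/23)
r = 746 (r = 173 - 1*(-573) = 173 + 573 = 746)
c(V) = 9 - 35*V (c(V) = 9 - V*35 = 9 - 35*V)
q(Y) = 4*Y**2 (q(Y) = Y**2*4 = 4*Y**2)
(-49953 + r) + 1/(c(K(7)) + q(-254)) = (-49953 + 746) + 1/((9 - 35*(-5/23)) + 4*(-254)**2) = -49207 + 1/((9 + 175/23) + 4*64516) = -49207 + 1/(382/23 + 258064) = -49207 + 1/(5935854/23) = -49207 + 23/5935854 = -292085567755/5935854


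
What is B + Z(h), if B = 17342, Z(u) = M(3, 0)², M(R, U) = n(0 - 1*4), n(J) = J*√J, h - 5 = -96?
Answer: 17278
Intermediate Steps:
h = -91 (h = 5 - 96 = -91)
n(J) = J^(3/2)
M(R, U) = -8*I (M(R, U) = (0 - 1*4)^(3/2) = (0 - 4)^(3/2) = (-4)^(3/2) = -8*I)
Z(u) = -64 (Z(u) = (-8*I)² = -64)
B + Z(h) = 17342 - 64 = 17278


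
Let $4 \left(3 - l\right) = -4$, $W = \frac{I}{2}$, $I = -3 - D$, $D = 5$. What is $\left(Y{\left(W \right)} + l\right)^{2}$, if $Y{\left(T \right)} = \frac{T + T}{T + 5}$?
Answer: $16$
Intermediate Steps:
$I = -8$ ($I = -3 - 5 = -8$)
$W = -4$ ($W = - \frac{8}{2} = \left(-8\right) \frac{1}{2} = -4$)
$l = 4$ ($l = 3 - -1 = 3 + 1 = 4$)
$Y{\left(T \right)} = \frac{2 T}{5 + T}$
$\left(Y{\left(W \right)} + l\right)^{2} = \left(2 \left(-4\right) \frac{1}{5 - 4} + 4\right)^{2} = \left(2 \left(-4\right) 1^{-1} + 4\right)^{2} = \left(2 \left(-4\right) 1 + 4\right)^{2} = \left(-8 + 4\right)^{2} = \left(-4\right)^{2} = 16$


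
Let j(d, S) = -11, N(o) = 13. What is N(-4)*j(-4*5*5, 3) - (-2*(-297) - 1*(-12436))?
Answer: -13173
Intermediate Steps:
N(-4)*j(-4*5*5, 3) - (-2*(-297) - 1*(-12436)) = 13*(-11) - (-2*(-297) - 1*(-12436)) = -143 - (594 + 12436) = -143 - 1*13030 = -143 - 13030 = -13173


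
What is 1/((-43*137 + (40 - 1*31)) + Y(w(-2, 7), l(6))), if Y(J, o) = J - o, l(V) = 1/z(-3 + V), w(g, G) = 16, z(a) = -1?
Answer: -1/5865 ≈ -0.00017050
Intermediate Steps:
l(V) = -1 (l(V) = 1/(-1) = 1*(-1) = -1)
1/((-43*137 + (40 - 1*31)) + Y(w(-2, 7), l(6))) = 1/((-43*137 + (40 - 1*31)) + (16 - 1*(-1))) = 1/((-5891 + (40 - 31)) + (16 + 1)) = 1/((-5891 + 9) + 17) = 1/(-5882 + 17) = 1/(-5865) = -1/5865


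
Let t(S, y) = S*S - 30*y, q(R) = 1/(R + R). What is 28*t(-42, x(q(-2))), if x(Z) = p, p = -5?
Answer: 53592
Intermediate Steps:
q(R) = 1/(2*R)
x(Z) = -5
t(S, y) = S**2 - 30*y
28*t(-42, x(q(-2))) = 28*((-42)**2 - 30*(-5)) = 28*(1764 + 150) = 28*1914 = 53592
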